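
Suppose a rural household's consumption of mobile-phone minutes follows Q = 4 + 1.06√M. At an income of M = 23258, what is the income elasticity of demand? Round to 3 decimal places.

0.488

At M = 23258: Q = 165.656.
dQ/dM = 1.06/(2√M) = 0.00347528 at this income.
η = (dQ/dM)·(M/Q) = 0.00347528 × (23258/165.656) = 0.488.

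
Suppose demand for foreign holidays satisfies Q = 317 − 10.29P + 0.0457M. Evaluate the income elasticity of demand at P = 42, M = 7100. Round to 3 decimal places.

1.550

At P = 42, M = 7100: Q = 209.290.
Holding P constant, ∂Q/∂M = 0.0457.
η_M = (∂Q/∂M)·(M/Q) = 0.0457 × (7100/209.290) = 1.550.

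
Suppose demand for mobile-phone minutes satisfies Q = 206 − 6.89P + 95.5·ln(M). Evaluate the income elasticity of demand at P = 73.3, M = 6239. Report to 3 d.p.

At P = 73.3, M = 6239: Q = 535.497.
Holding P constant, ∂Q/∂M = 95.5/M = 0.0153069.
η_M = (∂Q/∂M)·(M/Q) = 0.0153069 × (6239/535.497) = 0.178.

0.178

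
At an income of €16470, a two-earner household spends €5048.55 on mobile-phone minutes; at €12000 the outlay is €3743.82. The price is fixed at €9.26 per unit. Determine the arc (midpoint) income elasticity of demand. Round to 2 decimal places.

0.95

With a constant price, Q₁ = 5048.55/9.26 = 545.200 and Q₂ = 3743.82/9.26 = 404.300 (equivalently, work directly with expenditure since P cancels).
Midpoint %ΔQ = (3743.82 − 5048.55)/4396.19 = -0.29679; midpoint %ΔI = (12000 − 16470)/14235 = -0.31401.
η = -0.29679 / -0.31401 = 0.95.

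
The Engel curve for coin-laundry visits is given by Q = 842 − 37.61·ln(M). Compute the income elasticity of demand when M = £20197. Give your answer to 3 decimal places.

-0.080

At M = 20197: Q = 469.161.
dQ/dM = -37.61/M = -0.00186216 at this income.
η = (dQ/dM)·(M/Q) = -0.00186216 × (20197/469.161) = -0.080.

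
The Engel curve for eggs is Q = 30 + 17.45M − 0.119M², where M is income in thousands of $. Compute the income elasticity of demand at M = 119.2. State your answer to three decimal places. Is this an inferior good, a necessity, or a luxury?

-3.105 (inferior good)

At M = 119.2: Q = 419.2118.
dQ/dM = 17.45 − 0.238M = -10.91960.
η = (dQ/dM)·(M/Q) = -10.91960 × (119.2/419.2118) = -3.105.
η < 0 ⇒ inferior good.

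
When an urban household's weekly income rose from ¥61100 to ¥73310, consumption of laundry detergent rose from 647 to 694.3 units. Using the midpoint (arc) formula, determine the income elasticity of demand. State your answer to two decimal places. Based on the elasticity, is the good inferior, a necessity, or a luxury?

ΔQ = 694.3 − 647 = 47.3; midpoint Q̄ = (647 + 694.3)/2 = 670.65.
ΔI = 73310 − 61100 = 12210; midpoint Ī = (61100 + 73310)/2 = 67205.
η = (ΔQ/Q̄) ÷ (ΔI/Ī) = (47.3/670.65) ÷ (12210/67205) = 0.39.
0 < η < 1 ⇒ necessity.

0.39 (necessity)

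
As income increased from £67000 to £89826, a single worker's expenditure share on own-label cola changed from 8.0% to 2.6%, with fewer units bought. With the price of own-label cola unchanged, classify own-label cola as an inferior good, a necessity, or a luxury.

Quantity demanded falls as income rises, so η < 0.

inferior good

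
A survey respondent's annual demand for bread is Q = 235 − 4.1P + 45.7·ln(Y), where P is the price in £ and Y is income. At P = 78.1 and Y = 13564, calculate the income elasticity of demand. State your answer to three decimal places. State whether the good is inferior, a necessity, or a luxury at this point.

At P = 78.1, Y = 13564: Q = 349.633.
Holding P constant, ∂Q/∂Y = 45.7/Y = 0.00336921.
η_Y = (∂Q/∂Y)·(Y/Q) = 0.00336921 × (13564/349.633) = 0.131.
Since 0 < η < 1, this is a necessity.

0.131 (necessity)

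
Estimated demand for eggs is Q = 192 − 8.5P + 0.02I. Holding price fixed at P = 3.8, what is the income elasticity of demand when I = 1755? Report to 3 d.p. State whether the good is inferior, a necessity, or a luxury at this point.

At P = 3.8, I = 1755: Q = 194.800.
Holding P constant, ∂Q/∂I = 0.02.
η_I = (∂Q/∂I)·(I/Q) = 0.02 × (1755/194.800) = 0.180.
Since 0 < η < 1, this is a necessity.

0.180 (necessity)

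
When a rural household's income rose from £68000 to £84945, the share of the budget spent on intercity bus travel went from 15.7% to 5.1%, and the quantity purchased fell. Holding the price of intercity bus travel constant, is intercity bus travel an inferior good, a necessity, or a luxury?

inferior good

Quantity demanded falls as income rises, so η < 0.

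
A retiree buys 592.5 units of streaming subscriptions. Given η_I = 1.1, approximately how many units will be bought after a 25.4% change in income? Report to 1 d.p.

758.0

%ΔQ ≈ η × %ΔI = 1.1 × 25.4% = 27.94%.
New Q ≈ 592.5 × (1 + 0.2794) = 758.0.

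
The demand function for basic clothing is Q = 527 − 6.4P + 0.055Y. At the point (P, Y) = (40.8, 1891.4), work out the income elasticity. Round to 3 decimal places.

0.281

At P = 40.8, Y = 1891.4: Q = 369.907.
Holding P constant, ∂Q/∂Y = 0.055.
η_Y = (∂Q/∂Y)·(Y/Q) = 0.055 × (1891.4/369.907) = 0.281.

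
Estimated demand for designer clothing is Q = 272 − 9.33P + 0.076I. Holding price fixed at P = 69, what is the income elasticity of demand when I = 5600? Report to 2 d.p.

At P = 69, I = 5600: Q = 53.830.
Holding P constant, ∂Q/∂I = 0.076.
η_I = (∂Q/∂I)·(I/Q) = 0.076 × (5600/53.830) = 7.91.

7.91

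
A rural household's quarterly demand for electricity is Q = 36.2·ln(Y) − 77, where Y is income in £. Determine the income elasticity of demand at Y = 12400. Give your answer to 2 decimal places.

0.14

At Y = 12400: Q = 264.201.
dQ/dY = 36.2/Y = 0.00291935 at this income.
η = (dQ/dY)·(Y/Q) = 0.00291935 × (12400/264.201) = 0.14.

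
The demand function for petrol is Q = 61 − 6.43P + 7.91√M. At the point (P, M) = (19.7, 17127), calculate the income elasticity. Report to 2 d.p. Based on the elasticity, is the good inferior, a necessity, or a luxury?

At P = 19.7, M = 17127: Q = 969.512.
Holding P constant, ∂Q/∂M = 7.91/(2√M) = 0.0302208.
η_M = (∂Q/∂M)·(M/Q) = 0.0302208 × (17127/969.512) = 0.53.
Since 0 < η < 1, this is a necessity.

0.53 (necessity)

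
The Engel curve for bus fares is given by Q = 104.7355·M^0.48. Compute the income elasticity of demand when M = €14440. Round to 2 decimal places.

For Q = A·M^β the income elasticity is constant and equal to β.
Here β = 0.48, so η = 0.48.

0.48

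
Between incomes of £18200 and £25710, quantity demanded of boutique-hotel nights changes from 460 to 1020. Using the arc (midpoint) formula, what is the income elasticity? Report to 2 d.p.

2.21

ΔQ = 1020 − 460 = 560; midpoint Q̄ = (460 + 1020)/2 = 740.
ΔI = 25710 − 18200 = 7510; midpoint Ī = (18200 + 25710)/2 = 21955.
η = (ΔQ/Q̄) ÷ (ΔI/Ī) = (560/740) ÷ (7510/21955) = 2.21.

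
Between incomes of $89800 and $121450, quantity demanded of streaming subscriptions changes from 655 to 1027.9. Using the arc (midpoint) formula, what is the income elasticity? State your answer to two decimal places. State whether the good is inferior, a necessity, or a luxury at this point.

ΔQ = 1027.9 − 655 = 372.9; midpoint Q̄ = (655 + 1027.9)/2 = 841.45.
ΔI = 121450 − 89800 = 31650; midpoint Ī = (89800 + 121450)/2 = 105625.
η = (ΔQ/Q̄) ÷ (ΔI/Ī) = (372.9/841.45) ÷ (31650/105625) = 1.48.
η > 1 ⇒ luxury.

1.48 (luxury)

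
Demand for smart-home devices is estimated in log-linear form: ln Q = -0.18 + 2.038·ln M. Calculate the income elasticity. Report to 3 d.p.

2.038

In a log-linear demand, the coefficient on ln M is the income elasticity.
So η = 2.038.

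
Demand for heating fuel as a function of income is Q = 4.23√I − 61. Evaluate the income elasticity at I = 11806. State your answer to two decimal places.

0.58

At I = 11806: Q = 398.612.
dQ/dI = 4.23/(2√I) = 0.0194652 at this income.
η = (dQ/dI)·(I/Q) = 0.0194652 × (11806/398.612) = 0.58.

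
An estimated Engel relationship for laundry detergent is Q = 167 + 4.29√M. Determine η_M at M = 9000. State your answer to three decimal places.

0.355

At M = 9000: Q = 573.985.
dQ/dM = 4.29/(2√M) = 0.0226103 at this income.
η = (dQ/dM)·(M/Q) = 0.0226103 × (9000/573.985) = 0.355.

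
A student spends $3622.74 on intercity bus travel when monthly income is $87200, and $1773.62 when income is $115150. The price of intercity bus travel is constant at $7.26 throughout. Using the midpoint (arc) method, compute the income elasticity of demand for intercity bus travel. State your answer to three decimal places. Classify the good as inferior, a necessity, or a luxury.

-2.481 (inferior good)

With a constant price, Q₁ = 3622.74/7.26 = 499.000 and Q₂ = 1773.62/7.26 = 244.300 (equivalently, work directly with expenditure since P cancels).
Midpoint %ΔQ = (1773.62 − 3622.74)/2698.18 = -0.68532; midpoint %ΔI = (115150 − 87200)/101175 = 0.27625.
η = -0.68532 / 0.27625 = -2.481.
η < 0 ⇒ inferior good.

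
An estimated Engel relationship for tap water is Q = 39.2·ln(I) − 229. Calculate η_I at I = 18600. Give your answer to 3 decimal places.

0.251

At I = 18600: Q = 156.372.
dQ/dI = 39.2/I = 0.00210753 at this income.
η = (dQ/dI)·(I/Q) = 0.00210753 × (18600/156.372) = 0.251.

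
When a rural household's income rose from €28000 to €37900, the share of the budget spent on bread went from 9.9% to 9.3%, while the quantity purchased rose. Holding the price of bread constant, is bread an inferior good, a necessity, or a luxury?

necessity

Quantity rises but the budget share falls as income rises, so 0 < η < 1.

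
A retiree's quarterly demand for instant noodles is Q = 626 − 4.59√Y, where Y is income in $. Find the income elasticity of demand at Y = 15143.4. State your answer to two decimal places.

At Y = 15143.4: Q = 61.161.
dQ/dY = -4.59/(2√Y) = -0.0186497 at this income.
η = (dQ/dY)·(Y/Q) = -0.0186497 × (15143.4/61.161) = -4.62.

-4.62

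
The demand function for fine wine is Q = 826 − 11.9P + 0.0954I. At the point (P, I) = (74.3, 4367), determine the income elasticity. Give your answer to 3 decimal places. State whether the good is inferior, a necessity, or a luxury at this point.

1.162 (luxury)

At P = 74.3, I = 4367: Q = 358.442.
Holding P constant, ∂Q/∂I = 0.0954.
η_I = (∂Q/∂I)·(I/Q) = 0.0954 × (4367/358.442) = 1.162.
Since η > 1, this is a luxury.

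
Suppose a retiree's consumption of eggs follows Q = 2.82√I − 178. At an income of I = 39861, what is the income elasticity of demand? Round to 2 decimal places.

0.73

At I = 39861: Q = 385.019.
dQ/dI = 2.82/(2√I) = 0.00706228 at this income.
η = (dQ/dI)·(I/Q) = 0.00706228 × (39861/385.019) = 0.73.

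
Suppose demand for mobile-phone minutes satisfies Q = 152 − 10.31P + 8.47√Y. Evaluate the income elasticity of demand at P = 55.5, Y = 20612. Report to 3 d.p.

0.764

At P = 55.5, Y = 20612: Q = 795.823.
Holding P constant, ∂Q/∂Y = 8.47/(2√Y) = 0.0294981.
η_Y = (∂Q/∂Y)·(Y/Q) = 0.0294981 × (20612/795.823) = 0.764.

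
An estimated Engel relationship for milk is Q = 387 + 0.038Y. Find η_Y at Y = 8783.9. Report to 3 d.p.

0.463

At Y = 8783.9: Q = 720.788.
dQ/dY = 0.038.
η = (dQ/dY)·(Y/Q) = 0.038 × (8783.9/720.788) = 0.463.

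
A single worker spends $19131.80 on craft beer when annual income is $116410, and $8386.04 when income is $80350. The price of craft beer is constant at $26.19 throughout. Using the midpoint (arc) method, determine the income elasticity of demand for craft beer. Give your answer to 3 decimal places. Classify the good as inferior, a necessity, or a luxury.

With a constant price, Q₁ = 19131.80/26.19 = 730.500 and Q₂ = 8386.04/26.19 = 320.200 (equivalently, work directly with expenditure since P cancels).
Midpoint %ΔQ = (8386.04 − 19131.80)/13758.92 = -0.78100; midpoint %ΔI = (80350 − 116410)/98380 = -0.36654.
η = -0.78100 / -0.36654 = 2.131.
η > 1 ⇒ luxury.

2.131 (luxury)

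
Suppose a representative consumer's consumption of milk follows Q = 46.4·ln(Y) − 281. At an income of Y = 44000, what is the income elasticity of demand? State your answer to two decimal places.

At Y = 44000: Q = 215.106.
dQ/dY = 46.4/Y = 0.00105455 at this income.
η = (dQ/dY)·(Y/Q) = 0.00105455 × (44000/215.106) = 0.22.

0.22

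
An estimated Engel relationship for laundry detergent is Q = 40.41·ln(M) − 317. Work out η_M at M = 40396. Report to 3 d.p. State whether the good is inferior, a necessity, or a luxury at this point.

At M = 40396: Q = 111.608.
dQ/dM = 40.41/M = 0.00100035 at this income.
η = (dQ/dM)·(M/Q) = 0.00100035 × (40396/111.608) = 0.362.
Since 0 < η < 1, the good is a necessity.

0.362 (necessity)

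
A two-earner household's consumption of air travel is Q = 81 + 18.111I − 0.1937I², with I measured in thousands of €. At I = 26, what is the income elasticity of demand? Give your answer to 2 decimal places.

At I = 26: Q = 420.9448.
dQ/dI = 18.111 − 0.3874I = 8.03860.
η = (dQ/dI)·(I/Q) = 8.03860 × (26/420.9448) = 0.50.

0.50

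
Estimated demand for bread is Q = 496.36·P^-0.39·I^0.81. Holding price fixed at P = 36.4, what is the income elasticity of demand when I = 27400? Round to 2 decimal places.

0.81

For a multiplicative demand Q = A·P^α·I^β, the income elasticity is β everywhere.
Here β = 0.81, so η = 0.81.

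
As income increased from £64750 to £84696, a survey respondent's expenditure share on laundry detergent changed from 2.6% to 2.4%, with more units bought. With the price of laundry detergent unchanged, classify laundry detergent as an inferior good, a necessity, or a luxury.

necessity

Quantity rises but the budget share falls as income rises, so 0 < η < 1.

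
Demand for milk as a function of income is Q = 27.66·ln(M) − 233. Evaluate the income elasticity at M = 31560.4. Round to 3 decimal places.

0.517

At M = 31560.4: Q = 53.548.
dQ/dM = 27.66/M = 0.000876415 at this income.
η = (dQ/dM)·(M/Q) = 0.000876415 × (31560.4/53.548) = 0.517.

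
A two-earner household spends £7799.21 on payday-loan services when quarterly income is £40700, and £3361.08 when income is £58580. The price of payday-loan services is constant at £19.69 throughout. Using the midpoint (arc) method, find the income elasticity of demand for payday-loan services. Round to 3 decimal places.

-2.208

With a constant price, Q₁ = 7799.21/19.69 = 396.100 and Q₂ = 3361.08/19.69 = 170.700 (equivalently, work directly with expenditure since P cancels).
Midpoint %ΔQ = (3361.08 − 7799.21)/5580.15 = -0.79534; midpoint %ΔI = (58580 − 40700)/49640 = 0.36019.
η = -0.79534 / 0.36019 = -2.208.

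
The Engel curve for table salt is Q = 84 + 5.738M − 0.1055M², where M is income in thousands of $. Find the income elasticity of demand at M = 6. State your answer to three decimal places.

At M = 6: Q = 114.6300.
dQ/dM = 5.738 − 0.211M = 4.47200.
η = (dQ/dM)·(M/Q) = 4.47200 × (6/114.6300) = 0.234.

0.234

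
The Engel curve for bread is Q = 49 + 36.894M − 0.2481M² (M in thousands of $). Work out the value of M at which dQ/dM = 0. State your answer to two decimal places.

74.35

dQ/dM = 36.894 − 0.4962M.
The good is inferior where dQ/dM < 0. Setting dQ/dM = 0 gives M = 36.894 / 0.4962 = 74.35.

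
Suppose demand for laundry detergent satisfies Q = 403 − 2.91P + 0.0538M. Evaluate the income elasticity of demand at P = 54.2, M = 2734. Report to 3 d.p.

0.375

At P = 54.2, M = 2734: Q = 392.367.
Holding P constant, ∂Q/∂M = 0.0538.
η_M = (∂Q/∂M)·(M/Q) = 0.0538 × (2734/392.367) = 0.375.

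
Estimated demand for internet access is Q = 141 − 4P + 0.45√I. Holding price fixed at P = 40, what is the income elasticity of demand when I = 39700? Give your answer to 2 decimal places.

0.63

At P = 40, I = 39700: Q = 70.662.
Holding P constant, ∂Q/∂I = 0.45/(2√I) = 0.00112924.
η_I = (∂Q/∂I)·(I/Q) = 0.00112924 × (39700/70.662) = 0.63.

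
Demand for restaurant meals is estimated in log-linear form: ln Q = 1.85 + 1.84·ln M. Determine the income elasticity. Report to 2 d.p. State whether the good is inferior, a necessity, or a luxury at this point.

In a log-linear demand, the coefficient on ln M is the income elasticity.
So η = 1.84.
η > 1 ⇒ luxury.

1.84 (luxury)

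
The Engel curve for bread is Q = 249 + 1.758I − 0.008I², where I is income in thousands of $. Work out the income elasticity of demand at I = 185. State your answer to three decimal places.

At I = 185: Q = 300.4300.
dQ/dI = 1.758 − 0.016I = -1.20200.
η = (dQ/dI)·(I/Q) = -1.20200 × (185/300.4300) = -0.740.

-0.740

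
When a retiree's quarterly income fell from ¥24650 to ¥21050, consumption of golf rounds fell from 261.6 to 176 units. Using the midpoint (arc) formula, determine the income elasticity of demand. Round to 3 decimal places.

2.483

ΔQ = 176 − 261.6 = -85.6; midpoint Q̄ = (261.6 + 176)/2 = 218.8.
ΔI = 21050 − 24650 = -3600; midpoint Ī = (24650 + 21050)/2 = 22850.
η = (ΔQ/Q̄) ÷ (ΔI/Ī) = (-85.6/218.8) ÷ (-3600/22850) = 2.483.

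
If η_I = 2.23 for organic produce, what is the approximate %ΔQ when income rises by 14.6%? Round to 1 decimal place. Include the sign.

%ΔQ ≈ η × %ΔI = 2.23 × 14.6% = 32.6%.

32.6%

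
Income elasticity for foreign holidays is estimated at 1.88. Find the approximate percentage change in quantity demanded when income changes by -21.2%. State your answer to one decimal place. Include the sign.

%ΔQ ≈ η × %ΔI = 1.88 × (-21.2%) = -39.9%.

-39.9%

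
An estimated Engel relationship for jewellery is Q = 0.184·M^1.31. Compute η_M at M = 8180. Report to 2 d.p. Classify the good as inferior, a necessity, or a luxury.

For Q = A·M^β the income elasticity is constant and equal to β.
Here β = 1.31, so η = 1.31.
Since η > 1, the good is a luxury.

1.31 (luxury)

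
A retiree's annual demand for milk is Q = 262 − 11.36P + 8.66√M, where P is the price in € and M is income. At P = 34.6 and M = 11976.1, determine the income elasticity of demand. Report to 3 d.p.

At P = 34.6, M = 11976.1: Q = 816.654.
Holding P constant, ∂Q/∂M = 8.66/(2√M) = 0.0395667.
η_M = (∂Q/∂M)·(M/Q) = 0.0395667 × (11976.1/816.654) = 0.580.

0.580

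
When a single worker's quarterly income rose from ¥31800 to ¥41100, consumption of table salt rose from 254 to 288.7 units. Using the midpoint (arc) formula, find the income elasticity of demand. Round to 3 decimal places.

ΔQ = 288.7 − 254 = 34.7; midpoint Q̄ = (254 + 288.7)/2 = 271.35.
ΔI = 41100 − 31800 = 9300; midpoint Ī = (31800 + 41100)/2 = 36450.
η = (ΔQ/Q̄) ÷ (ΔI/Ī) = (34.7/271.35) ÷ (9300/36450) = 0.501.

0.501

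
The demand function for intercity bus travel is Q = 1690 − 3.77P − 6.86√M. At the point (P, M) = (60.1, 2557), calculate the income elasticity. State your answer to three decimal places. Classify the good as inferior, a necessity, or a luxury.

At P = 60.1, M = 2557: Q = 1116.535.
Holding P constant, ∂Q/∂M = -6.86/(2√M) = -0.0678311.
η_M = (∂Q/∂M)·(M/Q) = -0.0678311 × (2557/1116.535) = -0.155.
Since η < 0, this is an inferior good.

-0.155 (inferior good)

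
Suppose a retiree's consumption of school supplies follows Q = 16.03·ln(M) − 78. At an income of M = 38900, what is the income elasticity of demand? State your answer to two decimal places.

0.18

At M = 38900: Q = 91.417.
dQ/dM = 16.03/M = 0.000412082 at this income.
η = (dQ/dM)·(M/Q) = 0.000412082 × (38900/91.417) = 0.18.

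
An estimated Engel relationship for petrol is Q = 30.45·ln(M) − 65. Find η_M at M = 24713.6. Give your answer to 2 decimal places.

At M = 24713.6: Q = 243.005.
dQ/dM = 30.45/M = 0.00123212 at this income.
η = (dQ/dM)·(M/Q) = 0.00123212 × (24713.6/243.005) = 0.13.

0.13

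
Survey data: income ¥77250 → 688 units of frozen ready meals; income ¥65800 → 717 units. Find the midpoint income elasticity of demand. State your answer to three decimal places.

-0.258

ΔQ = 717 − 688 = 29; midpoint Q̄ = (688 + 717)/2 = 702.5.
ΔI = 65800 − 77250 = -11450; midpoint Ī = (77250 + 65800)/2 = 71525.
η = (ΔQ/Q̄) ÷ (ΔI/Ī) = (29/702.5) ÷ (-11450/71525) = -0.258.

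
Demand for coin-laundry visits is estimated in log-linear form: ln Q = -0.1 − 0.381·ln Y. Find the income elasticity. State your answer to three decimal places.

-0.381

In a log-linear demand, the coefficient on ln Y is the income elasticity.
So η = -0.381.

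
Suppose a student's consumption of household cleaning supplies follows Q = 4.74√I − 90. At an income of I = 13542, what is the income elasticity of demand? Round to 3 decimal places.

0.597

At I = 13542: Q = 461.594.
dQ/dI = 4.74/(2√I) = 0.0203661 at this income.
η = (dQ/dI)·(I/Q) = 0.0203661 × (13542/461.594) = 0.597.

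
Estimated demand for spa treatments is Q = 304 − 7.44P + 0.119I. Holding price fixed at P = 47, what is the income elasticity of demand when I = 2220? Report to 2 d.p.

1.21

At P = 47, I = 2220: Q = 218.500.
Holding P constant, ∂Q/∂I = 0.119.
η_I = (∂Q/∂I)·(I/Q) = 0.119 × (2220/218.500) = 1.21.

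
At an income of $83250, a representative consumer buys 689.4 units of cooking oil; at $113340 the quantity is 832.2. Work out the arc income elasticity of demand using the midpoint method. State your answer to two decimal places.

ΔQ = 832.2 − 689.4 = 142.8; midpoint Q̄ = (689.4 + 832.2)/2 = 760.8.
ΔI = 113340 − 83250 = 30090; midpoint Ī = (83250 + 113340)/2 = 98295.
η = (ΔQ/Q̄) ÷ (ΔI/Ī) = (142.8/760.8) ÷ (30090/98295) = 0.61.

0.61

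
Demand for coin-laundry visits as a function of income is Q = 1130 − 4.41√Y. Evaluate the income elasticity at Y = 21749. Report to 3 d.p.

-0.678

At Y = 21749: Q = 479.633.
dQ/dY = -4.41/(2√Y) = -0.0149516 at this income.
η = (dQ/dY)·(Y/Q) = -0.0149516 × (21749/479.633) = -0.678.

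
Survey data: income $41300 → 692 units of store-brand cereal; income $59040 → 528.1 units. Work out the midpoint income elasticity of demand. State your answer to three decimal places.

ΔQ = 528.1 − 692 = -163.9; midpoint Q̄ = (692 + 528.1)/2 = 610.05.
ΔI = 59040 − 41300 = 17740; midpoint Ī = (41300 + 59040)/2 = 50170.
η = (ΔQ/Q̄) ÷ (ΔI/Ī) = (-163.9/610.05) ÷ (17740/50170) = -0.760.

-0.760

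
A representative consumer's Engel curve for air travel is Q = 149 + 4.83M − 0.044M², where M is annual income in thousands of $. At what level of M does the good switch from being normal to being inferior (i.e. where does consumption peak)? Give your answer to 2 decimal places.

54.89

dQ/dM = 4.83 − 0.088M.
The good is inferior where dQ/dM < 0. Setting dQ/dM = 0 gives M = 4.83 / 0.088 = 54.89.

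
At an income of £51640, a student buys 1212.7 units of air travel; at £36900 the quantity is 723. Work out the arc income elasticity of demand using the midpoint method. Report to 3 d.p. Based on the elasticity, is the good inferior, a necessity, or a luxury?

1.520 (luxury)

ΔQ = 723 − 1212.7 = -489.7; midpoint Q̄ = (1212.7 + 723)/2 = 967.85.
ΔI = 36900 − 51640 = -14740; midpoint Ī = (51640 + 36900)/2 = 44270.
η = (ΔQ/Q̄) ÷ (ΔI/Ī) = (-489.7/967.85) ÷ (-14740/44270) = 1.520.
η > 1 ⇒ luxury.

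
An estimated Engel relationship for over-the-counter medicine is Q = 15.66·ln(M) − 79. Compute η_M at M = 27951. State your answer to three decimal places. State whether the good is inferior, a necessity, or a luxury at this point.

At M = 27951: Q = 81.330.
dQ/dM = 15.66/M = 0.000560266 at this income.
η = (dQ/dM)·(M/Q) = 0.000560266 × (27951/81.330) = 0.193.
Since 0 < η < 1, the good is a necessity.

0.193 (necessity)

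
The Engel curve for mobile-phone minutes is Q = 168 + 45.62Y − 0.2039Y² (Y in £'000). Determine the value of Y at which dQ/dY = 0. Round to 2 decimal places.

111.87

dQ/dY = 45.62 − 0.4078Y.
The good is inferior where dQ/dY < 0. Setting dQ/dY = 0 gives Y = 45.62 / 0.4078 = 111.87.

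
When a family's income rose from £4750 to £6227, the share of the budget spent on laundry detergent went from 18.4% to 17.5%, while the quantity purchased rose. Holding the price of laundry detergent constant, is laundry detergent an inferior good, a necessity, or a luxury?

Quantity rises but the budget share falls as income rises, so 0 < η < 1.

necessity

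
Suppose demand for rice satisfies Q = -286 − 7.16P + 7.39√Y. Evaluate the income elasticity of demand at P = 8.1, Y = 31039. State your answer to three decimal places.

At P = 8.1, Y = 31039: Q = 957.966.
Holding P constant, ∂Q/∂Y = 7.39/(2√Y) = 0.020973.
η_Y = (∂Q/∂Y)·(Y/Q) = 0.020973 × (31039/957.966) = 0.680.

0.680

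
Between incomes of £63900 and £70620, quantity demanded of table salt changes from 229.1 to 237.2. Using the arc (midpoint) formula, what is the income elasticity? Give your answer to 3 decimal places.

ΔQ = 237.2 − 229.1 = 8.1; midpoint Q̄ = (229.1 + 237.2)/2 = 233.15.
ΔI = 70620 − 63900 = 6720; midpoint Ī = (63900 + 70620)/2 = 67260.
η = (ΔQ/Q̄) ÷ (ΔI/Ī) = (8.1/233.15) ÷ (6720/67260) = 0.348.

0.348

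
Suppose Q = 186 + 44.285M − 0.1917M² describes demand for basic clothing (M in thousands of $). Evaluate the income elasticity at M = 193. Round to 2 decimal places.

-3.60

At M = 193: Q = 1592.3717.
dQ/dM = 44.285 − 0.3834M = -29.71120.
η = (dQ/dM)·(M/Q) = -29.71120 × (193/1592.3717) = -3.60.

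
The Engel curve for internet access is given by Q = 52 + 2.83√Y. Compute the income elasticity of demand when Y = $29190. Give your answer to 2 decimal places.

0.45

At Y = 29190: Q = 535.508.
dQ/dY = 2.83/(2√Y) = 0.00828208 at this income.
η = (dQ/dY)·(Y/Q) = 0.00828208 × (29190/535.508) = 0.45.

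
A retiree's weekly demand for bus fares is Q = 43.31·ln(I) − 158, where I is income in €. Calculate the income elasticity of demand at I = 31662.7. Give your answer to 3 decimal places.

At I = 31662.7: Q = 290.817.
dQ/dI = 43.31/I = 0.00136786 at this income.
η = (dQ/dI)·(I/Q) = 0.00136786 × (31662.7/290.817) = 0.149.

0.149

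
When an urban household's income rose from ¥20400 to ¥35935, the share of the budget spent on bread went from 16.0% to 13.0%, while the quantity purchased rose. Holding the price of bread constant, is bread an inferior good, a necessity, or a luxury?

necessity

Quantity rises but the budget share falls as income rises, so 0 < η < 1.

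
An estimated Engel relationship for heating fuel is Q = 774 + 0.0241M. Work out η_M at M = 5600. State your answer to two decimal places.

At M = 5600: Q = 908.960.
dQ/dM = 0.0241.
η = (dQ/dM)·(M/Q) = 0.0241 × (5600/908.960) = 0.15.

0.15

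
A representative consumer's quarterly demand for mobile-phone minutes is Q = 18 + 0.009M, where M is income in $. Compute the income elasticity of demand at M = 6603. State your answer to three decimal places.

0.768

At M = 6603: Q = 77.427.
dQ/dM = 0.009.
η = (dQ/dM)·(M/Q) = 0.009 × (6603/77.427) = 0.768.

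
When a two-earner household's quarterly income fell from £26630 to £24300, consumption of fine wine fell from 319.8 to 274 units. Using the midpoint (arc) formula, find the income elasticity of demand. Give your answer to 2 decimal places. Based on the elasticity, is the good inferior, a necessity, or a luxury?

ΔQ = 274 − 319.8 = -45.8; midpoint Q̄ = (319.8 + 274)/2 = 296.9.
ΔI = 24300 − 26630 = -2330; midpoint Ī = (26630 + 24300)/2 = 25465.
η = (ΔQ/Q̄) ÷ (ΔI/Ī) = (-45.8/296.9) ÷ (-2330/25465) = 1.69.
η > 1 ⇒ luxury.

1.69 (luxury)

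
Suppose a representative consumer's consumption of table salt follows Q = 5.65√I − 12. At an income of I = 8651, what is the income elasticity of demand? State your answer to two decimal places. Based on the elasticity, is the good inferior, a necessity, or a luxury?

0.51 (necessity)

At I = 8651: Q = 513.511.
dQ/dI = 5.65/(2√I) = 0.0303728 at this income.
η = (dQ/dI)·(I/Q) = 0.0303728 × (8651/513.511) = 0.51.
Since 0 < η < 1, the good is a necessity.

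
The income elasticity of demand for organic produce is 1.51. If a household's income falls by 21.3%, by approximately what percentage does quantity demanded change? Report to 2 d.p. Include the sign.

-32.16%

%ΔQ ≈ η × %ΔI = 1.51 × (-21.3%) = -32.16%.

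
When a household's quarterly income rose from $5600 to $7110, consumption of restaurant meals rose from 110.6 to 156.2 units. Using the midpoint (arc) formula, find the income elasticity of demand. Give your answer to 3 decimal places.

ΔQ = 156.2 − 110.6 = 45.6; midpoint Q̄ = (110.6 + 156.2)/2 = 133.4.
ΔI = 7110 − 5600 = 1510; midpoint Ī = (5600 + 7110)/2 = 6355.
η = (ΔQ/Q̄) ÷ (ΔI/Ī) = (45.6/133.4) ÷ (1510/6355) = 1.439.

1.439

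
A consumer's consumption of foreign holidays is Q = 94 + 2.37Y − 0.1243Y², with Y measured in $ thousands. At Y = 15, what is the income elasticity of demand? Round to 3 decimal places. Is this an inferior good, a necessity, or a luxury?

-0.201 (inferior good)

At Y = 15: Q = 101.5825.
dQ/dY = 2.37 − 0.2486Y = -1.35900.
η = (dQ/dY)·(Y/Q) = -1.35900 × (15/101.5825) = -0.201.
η < 0 ⇒ inferior good.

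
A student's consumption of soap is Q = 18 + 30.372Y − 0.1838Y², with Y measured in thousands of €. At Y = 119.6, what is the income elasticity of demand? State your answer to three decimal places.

-1.592

At Y = 119.6: Q = 1021.3866.
dQ/dY = 30.372 − 0.3676Y = -13.59296.
η = (dQ/dY)·(Y/Q) = -13.59296 × (119.6/1021.3866) = -1.592.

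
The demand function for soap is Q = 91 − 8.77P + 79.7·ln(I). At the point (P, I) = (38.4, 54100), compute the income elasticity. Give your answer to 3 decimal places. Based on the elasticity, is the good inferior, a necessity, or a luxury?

0.128 (necessity)

At P = 38.4, I = 54100: Q = 622.850.
Holding P constant, ∂Q/∂I = 79.7/I = 0.0014732.
η_I = (∂Q/∂I)·(I/Q) = 0.0014732 × (54100/622.850) = 0.128.
Since 0 < η < 1, this is a necessity.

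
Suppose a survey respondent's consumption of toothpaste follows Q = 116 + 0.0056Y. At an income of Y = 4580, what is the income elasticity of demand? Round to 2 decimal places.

0.18

At Y = 4580: Q = 141.648.
dQ/dY = 0.0056.
η = (dQ/dY)·(Y/Q) = 0.0056 × (4580/141.648) = 0.18.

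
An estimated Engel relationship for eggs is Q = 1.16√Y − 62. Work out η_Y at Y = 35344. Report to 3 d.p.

At Y = 35344: Q = 156.080.
dQ/dY = 1.16/(2√Y) = 0.00308511 at this income.
η = (dQ/dY)·(Y/Q) = 0.00308511 × (35344/156.080) = 0.699.

0.699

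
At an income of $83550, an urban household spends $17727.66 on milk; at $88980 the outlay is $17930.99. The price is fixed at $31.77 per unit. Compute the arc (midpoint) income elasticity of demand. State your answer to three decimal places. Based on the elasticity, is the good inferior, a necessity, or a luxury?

With a constant price, Q₁ = 17727.66/31.77 = 558.000 and Q₂ = 17930.99/31.77 = 564.400 (equivalently, work directly with expenditure since P cancels).
Midpoint %ΔQ = (17930.99 − 17727.66)/17829.33 = 0.01140; midpoint %ΔI = (88980 − 83550)/86265 = 0.06295.
η = 0.01140 / 0.06295 = 0.181.
0 < η < 1 ⇒ necessity.

0.181 (necessity)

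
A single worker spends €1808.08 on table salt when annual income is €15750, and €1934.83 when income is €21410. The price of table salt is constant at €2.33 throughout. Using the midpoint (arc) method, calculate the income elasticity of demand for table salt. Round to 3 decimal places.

With a constant price, Q₁ = 1808.08/2.33 = 776.000 and Q₂ = 1934.83/2.33 = 830.399 (equivalently, work directly with expenditure since P cancels).
Midpoint %ΔQ = (1934.83 − 1808.08)/1871.46 = 0.06773; midpoint %ΔI = (21410 − 15750)/18580 = 0.30463.
η = 0.06773 / 0.30463 = 0.222.

0.222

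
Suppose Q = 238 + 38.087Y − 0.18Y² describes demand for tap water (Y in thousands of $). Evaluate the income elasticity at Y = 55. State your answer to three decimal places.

At Y = 55: Q = 1788.2850.
dQ/dY = 38.087 − 0.36Y = 18.28700.
η = (dQ/dY)·(Y/Q) = 18.28700 × (55/1788.2850) = 0.562.

0.562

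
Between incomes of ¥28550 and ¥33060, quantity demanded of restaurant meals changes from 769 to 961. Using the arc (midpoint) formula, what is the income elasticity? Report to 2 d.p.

ΔQ = 961 − 769 = 192; midpoint Q̄ = (769 + 961)/2 = 865.
ΔI = 33060 − 28550 = 4510; midpoint Ī = (28550 + 33060)/2 = 30805.
η = (ΔQ/Q̄) ÷ (ΔI/Ī) = (192/865) ÷ (4510/30805) = 1.52.

1.52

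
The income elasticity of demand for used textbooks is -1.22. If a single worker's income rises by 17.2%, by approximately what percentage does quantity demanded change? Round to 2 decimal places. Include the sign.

-20.98%

%ΔQ ≈ η × %ΔI = -1.22 × 17.2% = -20.98%.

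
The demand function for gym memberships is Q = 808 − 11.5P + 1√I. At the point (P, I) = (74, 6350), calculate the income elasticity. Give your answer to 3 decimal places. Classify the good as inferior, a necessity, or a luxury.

1.086 (luxury)

At P = 74, I = 6350: Q = 36.687.
Holding P constant, ∂Q/∂I = 1/(2√I) = 0.00627456.
η_I = (∂Q/∂I)·(I/Q) = 0.00627456 × (6350/36.687) = 1.086.
Since η > 1, this is a luxury.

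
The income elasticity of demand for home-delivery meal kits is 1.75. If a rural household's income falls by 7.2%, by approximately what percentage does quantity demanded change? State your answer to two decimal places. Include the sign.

-12.60%

%ΔQ ≈ η × %ΔI = 1.75 × (-7.2%) = -12.60%.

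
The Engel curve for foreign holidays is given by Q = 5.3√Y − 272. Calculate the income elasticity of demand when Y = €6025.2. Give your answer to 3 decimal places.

At Y = 6025.2: Q = 139.397.
dQ/dY = 5.3/(2√Y) = 0.0341397 at this income.
η = (dQ/dY)·(Y/Q) = 0.0341397 × (6025.2/139.397) = 1.476.

1.476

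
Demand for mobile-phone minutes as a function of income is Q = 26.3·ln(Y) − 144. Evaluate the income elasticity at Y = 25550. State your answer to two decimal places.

At Y = 25550: Q = 122.903.
dQ/dY = 26.3/Y = 0.00102935 at this income.
η = (dQ/dY)·(Y/Q) = 0.00102935 × (25550/122.903) = 0.21.

0.21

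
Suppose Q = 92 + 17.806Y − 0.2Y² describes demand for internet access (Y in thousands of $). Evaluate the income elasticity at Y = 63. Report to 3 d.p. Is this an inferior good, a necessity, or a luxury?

At Y = 63: Q = 419.9780.
dQ/dY = 17.806 − 0.4Y = -7.39400.
η = (dQ/dY)·(Y/Q) = -7.39400 × (63/419.9780) = -1.109.
η < 0 ⇒ inferior good.

-1.109 (inferior good)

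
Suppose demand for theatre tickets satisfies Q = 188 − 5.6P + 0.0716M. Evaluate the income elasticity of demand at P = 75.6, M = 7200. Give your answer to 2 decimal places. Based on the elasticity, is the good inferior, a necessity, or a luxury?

1.84 (luxury)

At P = 75.6, M = 7200: Q = 280.160.
Holding P constant, ∂Q/∂M = 0.0716.
η_M = (∂Q/∂M)·(M/Q) = 0.0716 × (7200/280.160) = 1.84.
Since η > 1, this is a luxury.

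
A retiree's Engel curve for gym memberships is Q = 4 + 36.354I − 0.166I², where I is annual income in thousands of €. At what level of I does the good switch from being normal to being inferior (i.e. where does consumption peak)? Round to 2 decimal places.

dQ/dI = 36.354 − 0.332I.
The good is inferior where dQ/dI < 0. Setting dQ/dI = 0 gives I = 36.354 / 0.332 = 109.50.

109.50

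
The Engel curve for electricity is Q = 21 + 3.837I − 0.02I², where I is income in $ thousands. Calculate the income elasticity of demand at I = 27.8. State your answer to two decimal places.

At I = 27.8: Q = 112.2118.
dQ/dI = 3.837 − 0.04I = 2.72500.
η = (dQ/dI)·(I/Q) = 2.72500 × (27.8/112.2118) = 0.68.

0.68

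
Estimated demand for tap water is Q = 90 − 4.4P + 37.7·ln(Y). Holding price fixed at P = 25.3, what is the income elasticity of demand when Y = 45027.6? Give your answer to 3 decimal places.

At P = 25.3, Y = 45027.6: Q = 382.637.
Holding P constant, ∂Q/∂Y = 37.7/Y = 0.000837264.
η_Y = (∂Q/∂Y)·(Y/Q) = 0.000837264 × (45027.6/382.637) = 0.099.

0.099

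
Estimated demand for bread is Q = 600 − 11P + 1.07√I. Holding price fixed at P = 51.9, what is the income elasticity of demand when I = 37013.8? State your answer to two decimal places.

0.44

At P = 51.9, I = 37013.8: Q = 234.957.
Holding P constant, ∂Q/∂I = 1.07/(2√I) = 0.00278081.
η_I = (∂Q/∂I)·(I/Q) = 0.00278081 × (37013.8/234.957) = 0.44.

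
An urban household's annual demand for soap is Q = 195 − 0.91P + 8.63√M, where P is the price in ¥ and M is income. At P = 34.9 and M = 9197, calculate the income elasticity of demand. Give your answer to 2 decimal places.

At P = 34.9, M = 9197: Q = 990.867.
Holding P constant, ∂Q/∂M = 8.63/(2√M) = 0.0449943.
η_M = (∂Q/∂M)·(M/Q) = 0.0449943 × (9197/990.867) = 0.42.

0.42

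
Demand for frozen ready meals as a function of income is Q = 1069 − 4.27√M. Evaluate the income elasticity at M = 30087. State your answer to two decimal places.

-1.13

At M = 30087: Q = 328.343.
dQ/dM = -4.27/(2√M) = -0.0123086 at this income.
η = (dQ/dM)·(M/Q) = -0.0123086 × (30087/328.343) = -1.13.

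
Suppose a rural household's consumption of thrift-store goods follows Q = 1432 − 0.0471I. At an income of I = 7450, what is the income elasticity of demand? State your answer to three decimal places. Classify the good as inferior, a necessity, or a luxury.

At I = 7450: Q = 1081.105.
dQ/dI = −0.0471.
η = (dQ/dI)·(I/Q) = -0.0471 × (7450/1081.105) = -0.325.
Since η < 0, the good is an inferior good.

-0.325 (inferior good)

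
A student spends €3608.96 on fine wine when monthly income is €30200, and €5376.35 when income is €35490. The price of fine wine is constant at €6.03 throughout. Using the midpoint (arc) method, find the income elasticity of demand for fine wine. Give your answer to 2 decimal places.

With a constant price, Q₁ = 3608.96/6.03 = 598.501 and Q₂ = 5376.35/6.03 = 891.600 (equivalently, work directly with expenditure since P cancels).
Midpoint %ΔQ = (5376.35 − 3608.96)/4492.66 = 0.39340; midpoint %ΔI = (35490 − 30200)/32845 = 0.16106.
η = 0.39340 / 0.16106 = 2.44.

2.44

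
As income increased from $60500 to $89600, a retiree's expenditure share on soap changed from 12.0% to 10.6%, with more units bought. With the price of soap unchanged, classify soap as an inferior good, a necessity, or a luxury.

Quantity rises but the budget share falls as income rises, so 0 < η < 1.

necessity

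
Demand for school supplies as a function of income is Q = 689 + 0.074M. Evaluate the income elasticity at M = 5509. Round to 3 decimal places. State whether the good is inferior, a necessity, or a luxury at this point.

0.372 (necessity)

At M = 5509: Q = 1096.666.
dQ/dM = 0.074.
η = (dQ/dM)·(M/Q) = 0.074 × (5509/1096.666) = 0.372.
Since 0 < η < 1, the good is a necessity.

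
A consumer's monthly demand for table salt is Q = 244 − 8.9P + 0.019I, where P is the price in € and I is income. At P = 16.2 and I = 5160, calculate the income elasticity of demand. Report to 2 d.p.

0.50

At P = 16.2, I = 5160: Q = 197.860.
Holding P constant, ∂Q/∂I = 0.019.
η_I = (∂Q/∂I)·(I/Q) = 0.019 × (5160/197.860) = 0.50.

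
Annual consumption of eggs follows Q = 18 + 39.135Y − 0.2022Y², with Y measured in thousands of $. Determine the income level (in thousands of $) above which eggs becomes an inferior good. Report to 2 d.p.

dQ/dY = 39.135 − 0.4044Y.
The good is inferior where dQ/dY < 0. Setting dQ/dY = 0 gives Y = 39.135 / 0.4044 = 96.77.

96.77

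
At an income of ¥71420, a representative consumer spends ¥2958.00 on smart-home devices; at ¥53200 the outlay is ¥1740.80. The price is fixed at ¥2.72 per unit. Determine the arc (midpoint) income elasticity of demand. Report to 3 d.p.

1.772

With a constant price, Q₁ = 2958.00/2.72 = 1087.500 and Q₂ = 1740.80/2.72 = 640.000 (equivalently, work directly with expenditure since P cancels).
Midpoint %ΔQ = (1740.80 − 2958.00)/2349.40 = -0.51809; midpoint %ΔI = (53200 − 71420)/62310 = -0.29241.
η = -0.51809 / -0.29241 = 1.772.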